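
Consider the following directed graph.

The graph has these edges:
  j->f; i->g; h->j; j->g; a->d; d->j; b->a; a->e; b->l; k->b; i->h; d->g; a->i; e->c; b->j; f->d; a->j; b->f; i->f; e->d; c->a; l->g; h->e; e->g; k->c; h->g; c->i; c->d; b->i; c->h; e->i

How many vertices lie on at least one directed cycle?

8

A vertex is on a directed cycle iff it belongs to a strongly connected component of size ≥ 2 (or has a self-loop).
The vertices on cycles are {a, c, d, e, f, h, i, j} — 8 in total.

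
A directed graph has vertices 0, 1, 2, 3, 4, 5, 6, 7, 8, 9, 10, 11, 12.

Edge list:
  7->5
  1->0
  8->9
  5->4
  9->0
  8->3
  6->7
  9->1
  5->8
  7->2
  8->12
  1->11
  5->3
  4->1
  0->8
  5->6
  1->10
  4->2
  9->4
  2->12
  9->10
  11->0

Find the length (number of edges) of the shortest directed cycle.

For each vertex v, BFS finds the shortest path from v back to v.
The shortest such closed walk is 5 → 6 → 7 → 5, length 3.

3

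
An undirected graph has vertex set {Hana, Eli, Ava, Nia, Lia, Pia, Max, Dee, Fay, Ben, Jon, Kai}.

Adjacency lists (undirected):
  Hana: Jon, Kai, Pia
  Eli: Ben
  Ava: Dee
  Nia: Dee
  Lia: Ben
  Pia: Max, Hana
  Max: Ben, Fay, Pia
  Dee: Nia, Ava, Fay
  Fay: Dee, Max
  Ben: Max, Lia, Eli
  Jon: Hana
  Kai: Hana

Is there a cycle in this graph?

No

DFS, tracking each vertex's parent; an edge to a visited non-parent vertex closes a cycle.
Start from Hana:
visit Hana (parent –)
  visit Jon (parent Hana)
    Jon–Hana: parent, skip
  visit Kai (parent Hana)
    Kai–Hana: parent, skip
  visit Pia (parent Hana)
    visit Max (parent Pia)
      visit Ben (parent Max)
        Ben–Max: parent, skip
        visit Lia (parent Ben)
          Lia–Ben: parent, skip
        visit Eli (parent Ben)
          Eli–Ben: parent, skip
      visit Fay (parent Max)
        visit Dee (parent Fay)
          visit Nia (parent Dee)
            Nia–Dee: parent, skip
          visit Ava (parent Dee)
            Ava–Dee: parent, skip
          Dee–Fay: parent, skip
        Fay–Max: parent, skip
      Max–Pia: parent, skip
    Pia–Hana: parent, skip
No non-parent visited neighbor found — the graph is a forest.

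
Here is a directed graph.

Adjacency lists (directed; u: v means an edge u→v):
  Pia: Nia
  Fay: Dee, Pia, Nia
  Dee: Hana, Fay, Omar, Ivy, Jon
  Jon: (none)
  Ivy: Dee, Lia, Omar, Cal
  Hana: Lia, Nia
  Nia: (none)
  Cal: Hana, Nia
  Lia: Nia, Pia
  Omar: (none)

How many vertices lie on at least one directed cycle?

A vertex is on a directed cycle iff it belongs to a strongly connected component of size ≥ 2 (or has a self-loop).
The vertices on cycles are {Dee, Fay, Ivy} — 3 in total.

3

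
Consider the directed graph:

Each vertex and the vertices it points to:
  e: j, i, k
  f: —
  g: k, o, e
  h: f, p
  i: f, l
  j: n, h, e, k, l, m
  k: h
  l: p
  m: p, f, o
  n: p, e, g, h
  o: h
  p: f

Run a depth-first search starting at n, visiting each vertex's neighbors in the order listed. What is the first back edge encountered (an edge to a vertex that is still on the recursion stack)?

DFS from n (visiting each vertex's neighbors in the order listed); mark gray on enter, black on exit:
n gray
  p gray
    f gray
    f black
  p black
  e gray
    j gray
      j→n: n is gray → back edge
First back edge: j → n.

j→n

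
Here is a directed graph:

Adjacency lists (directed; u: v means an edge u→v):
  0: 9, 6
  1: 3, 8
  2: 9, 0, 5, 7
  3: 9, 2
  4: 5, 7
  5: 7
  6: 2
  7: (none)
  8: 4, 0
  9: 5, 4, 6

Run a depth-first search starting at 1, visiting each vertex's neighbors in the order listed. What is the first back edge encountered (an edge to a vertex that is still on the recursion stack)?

DFS from 1 (visiting each vertex's neighbors in the order listed); mark gray on enter, black on exit:
1 gray
  3 gray
    9 gray
      5 gray
        7 gray
        7 black
      5 black
      4 gray
        4→5: 5 black — skip
        4→7: 7 black — skip
      4 black
      6 gray
        2 gray
          2→9: 9 is gray → back edge
First back edge: 2 → 9.

2->9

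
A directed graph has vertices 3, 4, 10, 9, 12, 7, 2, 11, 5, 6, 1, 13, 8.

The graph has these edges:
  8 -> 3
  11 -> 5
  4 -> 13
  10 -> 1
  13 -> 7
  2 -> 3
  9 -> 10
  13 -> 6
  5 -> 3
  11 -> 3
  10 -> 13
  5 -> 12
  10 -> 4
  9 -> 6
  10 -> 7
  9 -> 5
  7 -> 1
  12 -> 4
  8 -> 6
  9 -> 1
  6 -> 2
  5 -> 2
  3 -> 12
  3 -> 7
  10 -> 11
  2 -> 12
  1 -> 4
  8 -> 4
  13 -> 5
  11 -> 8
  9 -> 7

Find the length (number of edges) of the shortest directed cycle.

4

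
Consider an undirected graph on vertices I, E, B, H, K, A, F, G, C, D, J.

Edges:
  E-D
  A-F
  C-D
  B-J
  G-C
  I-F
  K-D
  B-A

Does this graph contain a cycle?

No

DFS, tracking each vertex's parent; an edge to a visited non-parent vertex closes a cycle.
Start from F:
visit F (parent –)
  visit I (parent F)
    I–F: parent, skip
  visit A (parent F)
    visit B (parent A)
      visit J (parent B)
        J–B: parent, skip
      B–A: parent, skip
    A–F: parent, skip
visit E (parent –)
  visit D (parent E)
    visit K (parent D)
      K–D: parent, skip
    D–E: parent, skip
    visit C (parent D)
      C–D: parent, skip
      visit G (parent C)
        G–C: parent, skip
visit H (parent –)
No non-parent visited neighbor found — the graph is a forest.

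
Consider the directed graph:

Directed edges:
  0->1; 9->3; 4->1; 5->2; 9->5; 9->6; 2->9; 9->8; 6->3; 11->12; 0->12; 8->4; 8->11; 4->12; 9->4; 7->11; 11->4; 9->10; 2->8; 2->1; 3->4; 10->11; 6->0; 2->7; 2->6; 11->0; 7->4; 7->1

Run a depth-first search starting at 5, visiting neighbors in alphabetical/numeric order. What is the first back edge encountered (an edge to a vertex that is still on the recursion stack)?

DFS from 5 (visiting neighbors in alphabetical/numeric order); mark gray on enter, black on exit:
5 gray
  2 gray
    1 gray
    1 black
    6 gray
      0 gray
        0→1: 1 black — skip
        12 gray
        12 black
      0 black
      3 gray
        4 gray
          4→1: 1 black — skip
          4→12: 12 black — skip
        4 black
      3 black
    6 black
    7 gray
      7→1: 1 black — skip
      7→4: 4 black — skip
      11 gray
        11→0: 0 black — skip
        11→4: 4 black — skip
        11→12: 12 black — skip
      11 black
    7 black
    8 gray
      8→4: 4 black — skip
      8→11: 11 black — skip
    8 black
    9 gray
      9→3: 3 black — skip
      9→4: 4 black — skip
      9→5: 5 is gray → back edge
First back edge: 9 → 5.

9->5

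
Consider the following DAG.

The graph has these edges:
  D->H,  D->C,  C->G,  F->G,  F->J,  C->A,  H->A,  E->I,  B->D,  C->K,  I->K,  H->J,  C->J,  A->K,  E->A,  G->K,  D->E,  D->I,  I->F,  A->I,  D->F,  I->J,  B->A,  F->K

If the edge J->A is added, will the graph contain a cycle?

Yes

Adding J→A creates a cycle iff A can already reach J.
Path from A: A → I → J.
So A → … → J → A is a cycle.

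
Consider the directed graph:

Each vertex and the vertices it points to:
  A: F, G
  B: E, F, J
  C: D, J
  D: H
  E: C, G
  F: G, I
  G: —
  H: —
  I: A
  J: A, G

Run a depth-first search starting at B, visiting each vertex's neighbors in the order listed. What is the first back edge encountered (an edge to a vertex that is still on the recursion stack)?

DFS from B (visiting each vertex's neighbors in the order listed); mark gray on enter, black on exit:
B gray
  E gray
    C gray
      D gray
        H gray
        H black
      D black
      J gray
        A gray
          F gray
            G gray
            G black
            I gray
              I→A: A is gray → back edge
First back edge: I → A.

I→A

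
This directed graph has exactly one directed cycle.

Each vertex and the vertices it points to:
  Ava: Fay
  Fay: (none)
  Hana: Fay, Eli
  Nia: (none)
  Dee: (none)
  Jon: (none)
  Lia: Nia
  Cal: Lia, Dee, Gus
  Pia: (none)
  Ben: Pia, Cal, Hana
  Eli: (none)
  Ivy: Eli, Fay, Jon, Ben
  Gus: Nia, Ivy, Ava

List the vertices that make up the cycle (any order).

Ben, Cal, Gus, Ivy

DFS with gray/black marking from Ben:
Ben gray
  Pia gray
  Pia black
  Cal gray
    Lia gray
      Nia gray
      Nia black
    Lia black
    Dee gray
    Dee black
    Gus gray
      Gus→Nia: Nia black — skip
      Ivy gray
        Eli gray
        Eli black
        Fay gray
        Fay black
        Jon gray
        Jon black
        Ivy→Ben: Ben is gray → back edge
Back edge closes the cycle Ben → Cal → Gus → Ivy → Ben; its vertices are {Ben, Cal, Gus, Ivy}.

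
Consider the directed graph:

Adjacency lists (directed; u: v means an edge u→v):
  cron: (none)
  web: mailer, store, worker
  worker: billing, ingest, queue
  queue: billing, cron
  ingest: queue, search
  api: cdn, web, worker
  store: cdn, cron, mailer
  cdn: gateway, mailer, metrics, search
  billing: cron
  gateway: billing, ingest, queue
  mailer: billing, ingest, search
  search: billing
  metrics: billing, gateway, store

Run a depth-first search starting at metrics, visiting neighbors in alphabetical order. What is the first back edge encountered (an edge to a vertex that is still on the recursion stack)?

cdn→metrics

DFS from metrics (visiting neighbors in alphabetical order); mark gray on enter, black on exit:
metrics gray
  billing gray
    cron gray
    cron black
  billing black
  gateway gray
    gateway→billing: billing black — skip
    ingest gray
      queue gray
        queue→billing: billing black — skip
        queue→cron: cron black — skip
      queue black
      search gray
        search→billing: billing black — skip
      search black
    ingest black
    gateway→queue: queue black — skip
  gateway black
  store gray
    cdn gray
      cdn→gateway: gateway black — skip
      mailer gray
        mailer→billing: billing black — skip
        mailer→ingest: ingest black — skip
        mailer→search: search black — skip
      mailer black
      cdn→metrics: metrics is gray → back edge
First back edge: cdn → metrics.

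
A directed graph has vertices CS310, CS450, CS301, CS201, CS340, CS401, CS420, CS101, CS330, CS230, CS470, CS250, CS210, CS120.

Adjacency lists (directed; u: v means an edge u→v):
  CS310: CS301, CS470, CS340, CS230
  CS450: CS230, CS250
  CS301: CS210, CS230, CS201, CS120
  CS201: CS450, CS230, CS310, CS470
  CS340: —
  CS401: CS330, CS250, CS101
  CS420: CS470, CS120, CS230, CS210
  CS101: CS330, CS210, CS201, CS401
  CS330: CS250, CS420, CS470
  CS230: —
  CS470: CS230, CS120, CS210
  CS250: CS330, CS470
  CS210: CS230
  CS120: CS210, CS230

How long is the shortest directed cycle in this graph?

For each vertex v, BFS finds the shortest path from v back to v.
The shortest such closed walk is CS101 → CS401 → CS101, length 2.

2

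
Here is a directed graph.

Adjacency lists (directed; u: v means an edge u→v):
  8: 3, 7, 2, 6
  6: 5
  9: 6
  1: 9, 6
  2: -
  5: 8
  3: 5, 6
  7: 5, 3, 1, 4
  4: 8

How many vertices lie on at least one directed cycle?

8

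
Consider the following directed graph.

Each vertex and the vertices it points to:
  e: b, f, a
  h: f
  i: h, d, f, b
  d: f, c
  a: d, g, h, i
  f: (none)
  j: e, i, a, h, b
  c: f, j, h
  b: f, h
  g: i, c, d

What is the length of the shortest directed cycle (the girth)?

For each vertex v, BFS finds the shortest path from v back to v.
The shortest such closed walk is j → a → d → c → j, length 4.

4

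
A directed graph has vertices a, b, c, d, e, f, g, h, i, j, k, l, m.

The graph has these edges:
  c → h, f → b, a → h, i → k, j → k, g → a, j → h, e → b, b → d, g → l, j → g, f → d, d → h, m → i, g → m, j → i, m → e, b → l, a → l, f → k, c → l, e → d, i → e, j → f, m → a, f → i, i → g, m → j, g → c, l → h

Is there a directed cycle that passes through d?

d lies on a cycle iff there is a path from d back to itself.
Exploring from d, it never reaches itself; equivalently, its strongly connected component is a singleton.

No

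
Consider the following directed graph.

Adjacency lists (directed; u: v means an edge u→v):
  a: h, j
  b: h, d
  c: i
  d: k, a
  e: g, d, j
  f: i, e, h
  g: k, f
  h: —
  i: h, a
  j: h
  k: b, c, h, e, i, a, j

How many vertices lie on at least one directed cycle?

A vertex is on a directed cycle iff it belongs to a strongly connected component of size ≥ 2 (or has a self-loop).
The vertices on cycles are {b, d, e, f, g, k} — 6 in total.

6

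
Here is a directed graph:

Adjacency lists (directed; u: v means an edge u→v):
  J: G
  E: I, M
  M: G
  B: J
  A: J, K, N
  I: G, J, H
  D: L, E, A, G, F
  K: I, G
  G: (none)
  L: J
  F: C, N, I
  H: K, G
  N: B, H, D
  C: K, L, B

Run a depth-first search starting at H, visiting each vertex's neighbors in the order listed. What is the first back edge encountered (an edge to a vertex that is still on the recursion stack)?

I→H

DFS from H (visiting each vertex's neighbors in the order listed); mark gray on enter, black on exit:
H gray
  K gray
    I gray
      G gray
      G black
      J gray
        J→G: G black — skip
      J black
      I→H: H is gray → back edge
First back edge: I → H.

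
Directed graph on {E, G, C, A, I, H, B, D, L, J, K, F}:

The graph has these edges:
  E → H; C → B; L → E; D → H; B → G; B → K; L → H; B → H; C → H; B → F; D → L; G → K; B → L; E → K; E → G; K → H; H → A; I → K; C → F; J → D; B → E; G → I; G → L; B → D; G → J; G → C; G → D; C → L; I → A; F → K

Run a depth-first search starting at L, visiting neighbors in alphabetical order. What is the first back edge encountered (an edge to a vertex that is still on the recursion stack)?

DFS from L (visiting neighbors in alphabetical order); mark gray on enter, black on exit:
L gray
  E gray
    G gray
      C gray
        B gray
          D gray
            H gray
              A gray
              A black
            H black
            D→L: L is gray → back edge
First back edge: D → L.

D->L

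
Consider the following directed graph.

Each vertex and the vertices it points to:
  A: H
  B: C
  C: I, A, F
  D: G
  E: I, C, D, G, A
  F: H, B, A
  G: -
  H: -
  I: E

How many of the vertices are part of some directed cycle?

5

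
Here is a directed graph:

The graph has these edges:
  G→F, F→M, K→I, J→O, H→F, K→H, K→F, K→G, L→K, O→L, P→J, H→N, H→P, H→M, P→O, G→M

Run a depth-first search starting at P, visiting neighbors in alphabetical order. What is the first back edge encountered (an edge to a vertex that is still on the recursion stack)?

H->P

DFS from P (visiting neighbors in alphabetical order); mark gray on enter, black on exit:
P gray
  J gray
    O gray
      L gray
        K gray
          F gray
            M gray
            M black
          F black
          G gray
            G→F: F black — skip
            G→M: M black — skip
          G black
          H gray
            H→F: F black — skip
            H→M: M black — skip
            N gray
            N black
            H→P: P is gray → back edge
First back edge: H → P.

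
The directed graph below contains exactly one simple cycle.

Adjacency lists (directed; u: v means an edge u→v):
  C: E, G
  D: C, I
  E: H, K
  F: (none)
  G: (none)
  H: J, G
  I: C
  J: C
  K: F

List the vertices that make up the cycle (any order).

C, E, H, J

DFS with gray/black marking from C:
C gray
  E gray
    H gray
      J gray
        J→C: C is gray → back edge
Back edge closes the cycle C → E → H → J → C; its vertices are {C, E, H, J}.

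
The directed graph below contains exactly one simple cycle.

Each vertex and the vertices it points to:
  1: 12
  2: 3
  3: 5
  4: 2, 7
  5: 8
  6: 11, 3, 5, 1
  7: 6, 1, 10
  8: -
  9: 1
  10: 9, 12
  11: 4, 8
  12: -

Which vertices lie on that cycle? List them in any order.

4, 6, 7, 11

DFS with gray/black marking from 4:
4 gray
  2 gray
    3 gray
      5 gray
        8 gray
        8 black
      5 black
    3 black
  2 black
  7 gray
    6 gray
      11 gray
        11→4: 4 is gray → back edge
Back edge closes the cycle 4 → 7 → 6 → 11 → 4; its vertices are {4, 6, 7, 11}.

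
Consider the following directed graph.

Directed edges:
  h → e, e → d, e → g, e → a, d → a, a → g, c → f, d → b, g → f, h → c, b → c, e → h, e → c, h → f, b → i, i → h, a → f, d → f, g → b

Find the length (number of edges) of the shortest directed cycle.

For each vertex v, BFS finds the shortest path from v back to v.
The shortest such closed walk is h → e → h, length 2.

2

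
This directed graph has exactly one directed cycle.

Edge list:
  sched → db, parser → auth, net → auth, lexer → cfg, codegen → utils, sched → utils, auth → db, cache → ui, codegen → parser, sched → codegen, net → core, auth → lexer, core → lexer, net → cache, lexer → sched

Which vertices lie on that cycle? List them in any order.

auth, lexer, sched, parser, codegen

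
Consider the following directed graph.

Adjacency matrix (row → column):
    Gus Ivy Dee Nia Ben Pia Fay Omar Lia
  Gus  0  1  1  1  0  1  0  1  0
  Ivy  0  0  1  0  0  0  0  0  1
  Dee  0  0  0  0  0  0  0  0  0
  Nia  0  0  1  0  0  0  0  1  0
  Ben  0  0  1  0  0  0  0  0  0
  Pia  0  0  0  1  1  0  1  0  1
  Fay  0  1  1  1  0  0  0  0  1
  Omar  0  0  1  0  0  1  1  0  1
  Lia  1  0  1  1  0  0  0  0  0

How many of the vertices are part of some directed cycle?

7

A vertex is on a directed cycle iff it belongs to a strongly connected component of size ≥ 2 (or has a self-loop).
The vertices on cycles are {Fay, Gus, Ivy, Lia, Nia, Pia, Omar} — 7 in total.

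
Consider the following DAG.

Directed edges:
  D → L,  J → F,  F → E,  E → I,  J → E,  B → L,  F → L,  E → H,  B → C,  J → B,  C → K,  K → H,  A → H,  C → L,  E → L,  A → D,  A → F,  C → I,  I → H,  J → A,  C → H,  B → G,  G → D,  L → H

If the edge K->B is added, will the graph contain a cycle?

Yes

Adding K→B creates a cycle iff B can already reach K.
Path from B: B → C → K.
So B → … → K → B is a cycle.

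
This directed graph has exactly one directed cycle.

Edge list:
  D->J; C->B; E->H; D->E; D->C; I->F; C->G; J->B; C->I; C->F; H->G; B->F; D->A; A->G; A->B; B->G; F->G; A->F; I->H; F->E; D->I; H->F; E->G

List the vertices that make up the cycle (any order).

E, F, H

DFS with gray/black marking from E:
E gray
  H gray
    F gray
      G gray
      G black
      F→E: E is gray → back edge
Back edge closes the cycle E → H → F → E; its vertices are {E, F, H}.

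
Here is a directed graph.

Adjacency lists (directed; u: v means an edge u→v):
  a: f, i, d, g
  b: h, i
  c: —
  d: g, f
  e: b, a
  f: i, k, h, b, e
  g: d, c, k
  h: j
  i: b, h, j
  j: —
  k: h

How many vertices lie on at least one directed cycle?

A vertex is on a directed cycle iff it belongs to a strongly connected component of size ≥ 2 (or has a self-loop).
The vertices on cycles are {a, b, d, e, f, g, i} — 7 in total.

7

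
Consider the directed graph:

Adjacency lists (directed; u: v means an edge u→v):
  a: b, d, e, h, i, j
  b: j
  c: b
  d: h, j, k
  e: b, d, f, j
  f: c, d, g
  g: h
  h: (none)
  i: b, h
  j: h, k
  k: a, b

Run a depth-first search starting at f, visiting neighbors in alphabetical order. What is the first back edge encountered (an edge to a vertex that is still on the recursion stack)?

DFS from f (visiting neighbors in alphabetical order); mark gray on enter, black on exit:
f gray
  c gray
    b gray
      j gray
        h gray
        h black
        k gray
          a gray
            a→b: b is gray → back edge
First back edge: a → b.

a→b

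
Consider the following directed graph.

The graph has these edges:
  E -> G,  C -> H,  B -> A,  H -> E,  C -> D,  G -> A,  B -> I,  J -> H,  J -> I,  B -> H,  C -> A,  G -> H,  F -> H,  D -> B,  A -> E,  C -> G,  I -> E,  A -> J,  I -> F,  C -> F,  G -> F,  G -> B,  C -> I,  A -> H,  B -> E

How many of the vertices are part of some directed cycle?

A vertex is on a directed cycle iff it belongs to a strongly connected component of size ≥ 2 (or has a self-loop).
The vertices on cycles are {A, B, E, F, G, H, I, J} — 8 in total.

8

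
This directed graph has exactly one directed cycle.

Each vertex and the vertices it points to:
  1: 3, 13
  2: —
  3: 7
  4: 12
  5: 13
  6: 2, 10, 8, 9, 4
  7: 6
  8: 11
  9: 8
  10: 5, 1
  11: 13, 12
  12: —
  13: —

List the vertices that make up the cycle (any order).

1, 3, 6, 7, 10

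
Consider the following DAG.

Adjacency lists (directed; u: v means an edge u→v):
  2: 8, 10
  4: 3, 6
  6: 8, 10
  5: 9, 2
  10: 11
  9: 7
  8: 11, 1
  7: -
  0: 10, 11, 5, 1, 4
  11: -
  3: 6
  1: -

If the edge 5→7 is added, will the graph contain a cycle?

No

Adding 5→7 creates a cycle iff 7 can already reach 5.
Explore from 7: no path reaches 5. The graph stays acyclic.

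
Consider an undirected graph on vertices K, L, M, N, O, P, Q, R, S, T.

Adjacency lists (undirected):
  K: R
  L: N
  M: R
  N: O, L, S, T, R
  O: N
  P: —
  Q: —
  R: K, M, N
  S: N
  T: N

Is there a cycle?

No

DFS, tracking each vertex's parent; an edge to a visited non-parent vertex closes a cycle.
Start from K:
visit K (parent –)
  visit R (parent K)
    R–K: parent, skip
    visit M (parent R)
      M–R: parent, skip
    visit N (parent R)
      visit O (parent N)
        O–N: parent, skip
      visit L (parent N)
        L–N: parent, skip
      visit S (parent N)
        S–N: parent, skip
      visit T (parent N)
        T–N: parent, skip
      N–R: parent, skip
visit P (parent –)
visit Q (parent –)
No non-parent visited neighbor found — the graph is a forest.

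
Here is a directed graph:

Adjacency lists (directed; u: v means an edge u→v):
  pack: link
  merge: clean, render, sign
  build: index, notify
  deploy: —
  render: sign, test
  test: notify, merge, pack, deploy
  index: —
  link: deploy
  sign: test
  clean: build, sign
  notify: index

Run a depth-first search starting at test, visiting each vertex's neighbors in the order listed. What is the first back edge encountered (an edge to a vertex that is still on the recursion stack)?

sign->test

DFS from test (visiting each vertex's neighbors in the order listed); mark gray on enter, black on exit:
test gray
  notify gray
    index gray
    index black
  notify black
  merge gray
    clean gray
      build gray
        build→index: index black — skip
        build→notify: notify black — skip
      build black
      sign gray
        sign→test: test is gray → back edge
First back edge: sign → test.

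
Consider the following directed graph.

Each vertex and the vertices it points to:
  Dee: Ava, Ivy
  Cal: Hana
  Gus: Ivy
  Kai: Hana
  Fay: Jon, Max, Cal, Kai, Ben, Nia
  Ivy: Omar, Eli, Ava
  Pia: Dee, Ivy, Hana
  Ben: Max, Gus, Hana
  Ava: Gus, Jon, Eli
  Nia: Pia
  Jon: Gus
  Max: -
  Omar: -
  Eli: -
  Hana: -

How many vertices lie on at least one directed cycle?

4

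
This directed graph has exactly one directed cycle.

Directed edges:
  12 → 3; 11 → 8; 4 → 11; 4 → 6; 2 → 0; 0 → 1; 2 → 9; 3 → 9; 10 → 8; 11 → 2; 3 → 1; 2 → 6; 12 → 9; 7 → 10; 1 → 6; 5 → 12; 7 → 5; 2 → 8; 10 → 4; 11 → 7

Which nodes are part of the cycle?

4, 7, 10, 11

DFS with gray/black marking from 11:
11 gray
  8 gray
  8 black
  2 gray
    9 gray
    9 black
    2→8: 8 black — skip
    0 gray
      1 gray
        6 gray
        6 black
      1 black
    0 black
    2→6: 6 black — skip
  2 black
  7 gray
    10 gray
      10→8: 8 black — skip
      4 gray
        4→11: 11 is gray → back edge
Back edge closes the cycle 11 → 7 → 10 → 4 → 11; its vertices are {4, 7, 10, 11}.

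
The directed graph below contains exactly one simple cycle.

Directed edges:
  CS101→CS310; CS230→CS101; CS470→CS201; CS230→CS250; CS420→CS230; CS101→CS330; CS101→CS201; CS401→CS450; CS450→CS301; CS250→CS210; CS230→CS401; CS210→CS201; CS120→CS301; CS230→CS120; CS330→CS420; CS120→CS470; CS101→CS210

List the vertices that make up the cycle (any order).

CS101, CS230, CS330, CS420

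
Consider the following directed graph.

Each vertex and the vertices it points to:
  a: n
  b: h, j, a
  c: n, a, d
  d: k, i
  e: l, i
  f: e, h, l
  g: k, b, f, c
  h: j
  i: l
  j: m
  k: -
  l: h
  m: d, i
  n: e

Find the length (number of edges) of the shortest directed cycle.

5

For each vertex v, BFS finds the shortest path from v back to v.
The shortest such closed walk is j → m → i → l → h → j, length 5.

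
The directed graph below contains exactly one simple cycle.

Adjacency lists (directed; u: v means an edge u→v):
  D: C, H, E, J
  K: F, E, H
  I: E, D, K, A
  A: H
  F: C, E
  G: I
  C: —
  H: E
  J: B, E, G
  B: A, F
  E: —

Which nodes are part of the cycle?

DFS with gray/black marking from J:
J gray
  B gray
    A gray
      H gray
        E gray
        E black
      H black
    A black
    F gray
      C gray
      C black
      F→E: E black — skip
    F black
  B black
  J→E: E black — skip
  G gray
    I gray
      I→E: E black — skip
      D gray
        D→C: C black — skip
        D→H: H black — skip
        D→E: E black — skip
        D→J: J is gray → back edge
Back edge closes the cycle J → G → I → D → J; its vertices are {D, G, I, J}.

D, G, I, J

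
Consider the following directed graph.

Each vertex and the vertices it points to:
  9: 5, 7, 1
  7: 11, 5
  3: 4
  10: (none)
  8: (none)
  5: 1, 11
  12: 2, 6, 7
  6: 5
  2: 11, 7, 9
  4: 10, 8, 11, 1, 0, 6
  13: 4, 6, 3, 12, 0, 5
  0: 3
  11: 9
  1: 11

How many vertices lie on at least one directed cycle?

8

A vertex is on a directed cycle iff it belongs to a strongly connected component of size ≥ 2 (or has a self-loop).
The vertices on cycles are {0, 1, 3, 4, 5, 7, 9, 11} — 8 in total.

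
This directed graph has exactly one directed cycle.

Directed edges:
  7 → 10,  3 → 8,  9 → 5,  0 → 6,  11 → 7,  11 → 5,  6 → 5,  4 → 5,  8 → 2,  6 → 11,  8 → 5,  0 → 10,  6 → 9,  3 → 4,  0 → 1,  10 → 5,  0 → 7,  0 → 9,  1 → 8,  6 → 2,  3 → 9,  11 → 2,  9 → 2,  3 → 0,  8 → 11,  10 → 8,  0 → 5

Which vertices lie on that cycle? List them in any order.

7, 8, 10, 11

DFS with gray/black marking from 7:
7 gray
  10 gray
    8 gray
      11 gray
        5 gray
        5 black
        11→7: 7 is gray → back edge
Back edge closes the cycle 7 → 10 → 8 → 11 → 7; its vertices are {7, 8, 10, 11}.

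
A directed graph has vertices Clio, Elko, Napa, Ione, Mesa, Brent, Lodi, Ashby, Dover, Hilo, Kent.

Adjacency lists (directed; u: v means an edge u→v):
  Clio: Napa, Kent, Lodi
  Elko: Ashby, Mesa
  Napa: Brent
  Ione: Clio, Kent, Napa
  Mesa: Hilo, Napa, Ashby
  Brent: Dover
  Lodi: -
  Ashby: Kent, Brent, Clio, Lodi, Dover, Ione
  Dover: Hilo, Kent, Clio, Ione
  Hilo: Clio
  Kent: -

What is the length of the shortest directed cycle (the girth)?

4

For each vertex v, BFS finds the shortest path from v back to v.
The shortest such closed walk is Ione → Napa → Brent → Dover → Ione, length 4.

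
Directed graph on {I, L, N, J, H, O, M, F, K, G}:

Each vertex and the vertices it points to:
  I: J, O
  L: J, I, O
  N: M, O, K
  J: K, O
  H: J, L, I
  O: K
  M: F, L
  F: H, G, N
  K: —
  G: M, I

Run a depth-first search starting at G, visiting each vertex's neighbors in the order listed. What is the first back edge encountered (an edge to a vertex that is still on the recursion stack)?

F→G

DFS from G (visiting each vertex's neighbors in the order listed); mark gray on enter, black on exit:
G gray
  M gray
    F gray
      H gray
        J gray
          K gray
          K black
          O gray
            O→K: K black — skip
          O black
        J black
        L gray
          L→J: J black — skip
          I gray
            I→J: J black — skip
            I→O: O black — skip
          I black
          L→O: O black — skip
        L black
        H→I: I black — skip
      H black
      F→G: G is gray → back edge
First back edge: F → G.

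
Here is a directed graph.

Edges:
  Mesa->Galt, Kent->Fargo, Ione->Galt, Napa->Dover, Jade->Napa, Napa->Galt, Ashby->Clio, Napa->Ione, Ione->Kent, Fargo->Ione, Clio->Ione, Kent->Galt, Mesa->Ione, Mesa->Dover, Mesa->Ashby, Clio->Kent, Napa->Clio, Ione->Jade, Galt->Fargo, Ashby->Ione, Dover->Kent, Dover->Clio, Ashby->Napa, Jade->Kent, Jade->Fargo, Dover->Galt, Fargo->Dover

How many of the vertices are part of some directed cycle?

A vertex is on a directed cycle iff it belongs to a strongly connected component of size ≥ 2 (or has a self-loop).
The vertices on cycles are {Clio, Galt, Ione, Jade, Kent, Napa, Dover, Fargo} — 8 in total.

8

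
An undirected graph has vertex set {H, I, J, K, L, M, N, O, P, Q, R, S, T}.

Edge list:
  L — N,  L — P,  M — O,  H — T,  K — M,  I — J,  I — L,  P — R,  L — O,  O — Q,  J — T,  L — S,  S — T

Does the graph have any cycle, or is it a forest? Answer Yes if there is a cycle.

DFS, tracking each vertex's parent; an edge to a visited non-parent vertex closes a cycle.
Start from R:
visit R (parent –)
  visit P (parent R)
    visit L (parent P)
      visit N (parent L)
        N–L: parent, skip
      L–P: parent, skip
      visit S (parent L)
        visit T (parent S)
          visit J (parent T)
            visit I (parent J)
              I–J: parent, skip
              I–L: L visited and ≠ parent → cycle
Cycle: L – S – T – J – I – L.

Yes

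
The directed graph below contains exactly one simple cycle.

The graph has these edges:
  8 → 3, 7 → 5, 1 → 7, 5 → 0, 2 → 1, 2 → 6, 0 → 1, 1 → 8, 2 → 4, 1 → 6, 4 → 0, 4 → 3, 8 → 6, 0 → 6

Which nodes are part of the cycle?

0, 1, 5, 7

DFS with gray/black marking from 1:
1 gray
  8 gray
    3 gray
    3 black
    6 gray
    6 black
  8 black
  7 gray
    5 gray
      0 gray
        0→6: 6 black — skip
        0→1: 1 is gray → back edge
Back edge closes the cycle 1 → 7 → 5 → 0 → 1; its vertices are {0, 1, 5, 7}.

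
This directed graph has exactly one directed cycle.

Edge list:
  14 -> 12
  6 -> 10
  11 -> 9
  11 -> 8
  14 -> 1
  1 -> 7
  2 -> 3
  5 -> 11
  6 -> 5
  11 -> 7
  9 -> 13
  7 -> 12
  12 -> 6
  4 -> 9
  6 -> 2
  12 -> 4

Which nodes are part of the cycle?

DFS with gray/black marking from 12:
12 gray
  6 gray
    5 gray
      11 gray
        8 gray
        8 black
        9 gray
          13 gray
          13 black
        9 black
        7 gray
          7→12: 12 is gray → back edge
Back edge closes the cycle 12 → 6 → 5 → 11 → 7 → 12; its vertices are {5, 6, 7, 11, 12}.

5, 6, 7, 11, 12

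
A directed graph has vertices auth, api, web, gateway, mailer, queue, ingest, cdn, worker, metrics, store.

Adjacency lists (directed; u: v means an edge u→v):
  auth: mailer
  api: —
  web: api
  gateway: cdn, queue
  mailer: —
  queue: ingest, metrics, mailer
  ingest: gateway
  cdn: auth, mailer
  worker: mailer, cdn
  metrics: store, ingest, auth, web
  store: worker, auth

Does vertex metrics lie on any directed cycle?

Yes

metrics is on a cycle iff metrics can reach itself via ≥1 edge.
metrics → ingest → gateway → queue → metrics — yes.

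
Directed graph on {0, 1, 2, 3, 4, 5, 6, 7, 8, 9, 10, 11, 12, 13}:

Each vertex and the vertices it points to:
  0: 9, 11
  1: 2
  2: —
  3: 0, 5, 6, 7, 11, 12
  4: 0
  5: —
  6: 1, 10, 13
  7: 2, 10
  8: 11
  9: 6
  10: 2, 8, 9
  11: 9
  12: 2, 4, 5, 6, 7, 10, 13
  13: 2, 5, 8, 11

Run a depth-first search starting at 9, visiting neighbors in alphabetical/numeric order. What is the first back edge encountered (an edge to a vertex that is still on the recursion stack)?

DFS from 9 (visiting neighbors in alphabetical/numeric order); mark gray on enter, black on exit:
9 gray
  6 gray
    1 gray
      2 gray
      2 black
    1 black
    10 gray
      10→2: 2 black — skip
      8 gray
        11 gray
          11→9: 9 is gray → back edge
First back edge: 11 → 9.

11→9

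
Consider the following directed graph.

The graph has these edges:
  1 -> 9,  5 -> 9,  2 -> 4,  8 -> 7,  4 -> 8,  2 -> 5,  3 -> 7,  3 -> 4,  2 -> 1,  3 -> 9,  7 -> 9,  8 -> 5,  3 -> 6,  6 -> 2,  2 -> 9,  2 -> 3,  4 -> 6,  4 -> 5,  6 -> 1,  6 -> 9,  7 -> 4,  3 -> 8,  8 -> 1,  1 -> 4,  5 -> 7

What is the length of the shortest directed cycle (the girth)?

For each vertex v, BFS finds the shortest path from v back to v.
The shortest such closed walk is 2 → 4 → 6 → 2, length 3.

3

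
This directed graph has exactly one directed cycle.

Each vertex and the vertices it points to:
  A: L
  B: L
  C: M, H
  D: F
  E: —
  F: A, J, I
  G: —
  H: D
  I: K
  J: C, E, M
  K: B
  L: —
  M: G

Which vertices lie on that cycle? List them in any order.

C, D, F, H, J

DFS with gray/black marking from D:
D gray
  F gray
    A gray
      L gray
      L black
    A black
    J gray
      C gray
        M gray
          G gray
          G black
        M black
        H gray
          H→D: D is gray → back edge
Back edge closes the cycle D → F → J → C → H → D; its vertices are {C, D, F, H, J}.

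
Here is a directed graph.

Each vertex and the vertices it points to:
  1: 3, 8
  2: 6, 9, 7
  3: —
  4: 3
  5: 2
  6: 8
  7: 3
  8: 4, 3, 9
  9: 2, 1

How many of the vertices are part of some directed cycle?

A vertex is on a directed cycle iff it belongs to a strongly connected component of size ≥ 2 (or has a self-loop).
The vertices on cycles are {1, 2, 6, 8, 9} — 5 in total.

5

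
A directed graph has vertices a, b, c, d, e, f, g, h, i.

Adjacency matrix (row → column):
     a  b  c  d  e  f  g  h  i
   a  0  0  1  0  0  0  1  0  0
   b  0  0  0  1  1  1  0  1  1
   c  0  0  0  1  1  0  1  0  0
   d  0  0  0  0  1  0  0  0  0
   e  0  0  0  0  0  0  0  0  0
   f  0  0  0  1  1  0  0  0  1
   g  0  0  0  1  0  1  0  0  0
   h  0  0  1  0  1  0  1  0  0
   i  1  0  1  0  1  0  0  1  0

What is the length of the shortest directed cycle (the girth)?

4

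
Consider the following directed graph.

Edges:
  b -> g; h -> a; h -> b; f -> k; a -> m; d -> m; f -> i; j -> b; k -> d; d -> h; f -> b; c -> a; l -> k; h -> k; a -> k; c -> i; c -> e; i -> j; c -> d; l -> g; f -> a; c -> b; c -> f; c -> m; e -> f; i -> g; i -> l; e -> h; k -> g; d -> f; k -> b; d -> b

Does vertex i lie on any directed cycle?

Yes

i is on a cycle iff i can reach itself via ≥1 edge.
i → l → k → d → f → i — yes.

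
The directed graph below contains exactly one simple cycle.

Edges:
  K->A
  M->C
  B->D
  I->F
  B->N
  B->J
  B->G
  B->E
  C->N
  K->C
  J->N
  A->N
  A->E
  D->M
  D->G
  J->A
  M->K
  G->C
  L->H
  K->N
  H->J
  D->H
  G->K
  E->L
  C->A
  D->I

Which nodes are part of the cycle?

DFS with gray/black marking from E:
E gray
  L gray
    H gray
      J gray
        A gray
          A→E: E is gray → back edge
Back edge closes the cycle E → L → H → J → A → E; its vertices are {A, E, H, J, L}.

A, E, H, J, L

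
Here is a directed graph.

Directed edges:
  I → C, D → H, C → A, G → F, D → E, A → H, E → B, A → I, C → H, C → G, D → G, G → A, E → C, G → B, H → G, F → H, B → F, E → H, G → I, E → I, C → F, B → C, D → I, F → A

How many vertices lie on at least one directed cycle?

A vertex is on a directed cycle iff it belongs to a strongly connected component of size ≥ 2 (or has a self-loop).
The vertices on cycles are {A, B, C, F, G, H, I} — 7 in total.

7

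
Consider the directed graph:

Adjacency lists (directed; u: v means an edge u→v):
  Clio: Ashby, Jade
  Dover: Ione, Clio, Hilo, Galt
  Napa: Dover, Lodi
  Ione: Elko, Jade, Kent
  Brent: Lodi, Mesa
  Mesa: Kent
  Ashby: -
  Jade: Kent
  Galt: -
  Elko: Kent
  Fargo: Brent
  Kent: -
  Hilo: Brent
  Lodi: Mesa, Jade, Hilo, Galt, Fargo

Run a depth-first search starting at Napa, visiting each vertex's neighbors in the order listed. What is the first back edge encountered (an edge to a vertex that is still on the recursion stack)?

DFS from Napa (visiting each vertex's neighbors in the order listed); mark gray on enter, black on exit:
Napa gray
  Dover gray
    Ione gray
      Elko gray
        Kent gray
        Kent black
      Elko black
      Jade gray
        Jade→Kent: Kent black — skip
      Jade black
      Ione→Kent: Kent black — skip
    Ione black
    Clio gray
      Ashby gray
      Ashby black
      Clio→Jade: Jade black — skip
    Clio black
    Hilo gray
      Brent gray
        Lodi gray
          Mesa gray
            Mesa→Kent: Kent black — skip
          Mesa black
          Lodi→Jade: Jade black — skip
          Lodi→Hilo: Hilo is gray → back edge
First back edge: Lodi → Hilo.

Lodi->Hilo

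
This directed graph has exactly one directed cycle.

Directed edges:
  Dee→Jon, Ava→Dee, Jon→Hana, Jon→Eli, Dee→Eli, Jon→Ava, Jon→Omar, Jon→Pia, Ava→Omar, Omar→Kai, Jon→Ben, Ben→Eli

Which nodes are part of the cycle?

DFS with gray/black marking from Jon:
Jon gray
  Ben gray
    Eli gray
    Eli black
  Ben black
  Omar gray
    Kai gray
    Kai black
  Omar black
  Pia gray
  Pia black
  Hana gray
  Hana black
  Ava gray
    Dee gray
      Dee→Eli: Eli black — skip
      Dee→Jon: Jon is gray → back edge
Back edge closes the cycle Jon → Ava → Dee → Jon; its vertices are {Ava, Dee, Jon}.

Ava, Dee, Jon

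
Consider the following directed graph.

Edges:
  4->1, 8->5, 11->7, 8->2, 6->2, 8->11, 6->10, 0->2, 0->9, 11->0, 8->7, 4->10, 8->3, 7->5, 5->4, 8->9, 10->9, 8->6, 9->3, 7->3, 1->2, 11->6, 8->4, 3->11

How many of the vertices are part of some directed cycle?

9

A vertex is on a directed cycle iff it belongs to a strongly connected component of size ≥ 2 (or has a self-loop).
The vertices on cycles are {0, 3, 4, 5, 6, 7, 9, 10, 11} — 9 in total.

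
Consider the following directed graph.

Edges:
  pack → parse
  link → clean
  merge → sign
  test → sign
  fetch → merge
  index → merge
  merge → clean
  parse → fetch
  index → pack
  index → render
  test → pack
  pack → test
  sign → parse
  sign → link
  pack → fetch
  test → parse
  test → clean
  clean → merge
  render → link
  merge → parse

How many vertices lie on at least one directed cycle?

A vertex is on a directed cycle iff it belongs to a strongly connected component of size ≥ 2 (or has a self-loop).
The vertices on cycles are {link, pack, sign, test, clean, fetch, merge, parse} — 8 in total.

8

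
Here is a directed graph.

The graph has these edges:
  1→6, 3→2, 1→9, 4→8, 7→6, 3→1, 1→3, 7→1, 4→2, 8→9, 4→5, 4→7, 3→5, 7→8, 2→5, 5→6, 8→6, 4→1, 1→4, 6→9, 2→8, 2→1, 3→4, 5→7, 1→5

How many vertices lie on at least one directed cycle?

A vertex is on a directed cycle iff it belongs to a strongly connected component of size ≥ 2 (or has a self-loop).
The vertices on cycles are {1, 2, 3, 4, 5, 7} — 6 in total.

6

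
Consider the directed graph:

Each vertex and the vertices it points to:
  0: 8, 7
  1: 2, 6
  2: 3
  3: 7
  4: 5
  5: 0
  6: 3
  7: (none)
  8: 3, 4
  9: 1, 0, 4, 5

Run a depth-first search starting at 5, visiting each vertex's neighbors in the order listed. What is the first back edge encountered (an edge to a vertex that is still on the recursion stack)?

DFS from 5 (visiting each vertex's neighbors in the order listed); mark gray on enter, black on exit:
5 gray
  0 gray
    8 gray
      3 gray
        7 gray
        7 black
      3 black
      4 gray
        4→5: 5 is gray → back edge
First back edge: 4 → 5.

4→5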